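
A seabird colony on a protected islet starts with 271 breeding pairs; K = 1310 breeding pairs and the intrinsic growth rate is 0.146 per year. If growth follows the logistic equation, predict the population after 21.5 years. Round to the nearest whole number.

A = (K − N₀)/N₀ = (1310 − 271)/271 = 3.8339.
N(t) = K/(1 + A·e^(−rt)) = 1310/(1 + 3.8339×e^(−0.146×21.5)).
e^(−3.139) = 0.043326; denominator = 1 + 3.8339×0.043326 = 1.1661.
N = 1310/1.1661 = 1123.39.

1123 breeding pairs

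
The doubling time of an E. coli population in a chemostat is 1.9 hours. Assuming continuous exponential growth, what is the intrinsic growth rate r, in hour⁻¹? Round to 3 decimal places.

r = ln(2)/t_d = 0.6931/1.9 = 0.36481.

0.365 per hour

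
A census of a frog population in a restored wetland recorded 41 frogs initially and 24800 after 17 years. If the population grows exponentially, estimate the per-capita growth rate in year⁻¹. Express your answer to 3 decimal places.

From N(t) = N₀·e^(rt): e^(r·17) = 24800/41 = 604.88.
r·17 = ln(604.88) = 6.405, so r = 6.405/17 = 0.37677.

0.377 per year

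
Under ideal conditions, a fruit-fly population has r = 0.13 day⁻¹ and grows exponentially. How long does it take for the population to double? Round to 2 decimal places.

Doubling time t_d = ln(2)/r = 0.6931/0.13 = 5.3319.

5.33 days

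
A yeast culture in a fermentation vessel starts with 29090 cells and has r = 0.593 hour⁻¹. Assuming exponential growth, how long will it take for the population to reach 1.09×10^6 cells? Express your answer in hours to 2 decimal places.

Set N₀·e^(rt) = 1.09×10^6: e^(0.593·t) = 1.09×10^6/29090 = 37.47.
0.593·t = ln(37.47) = 3.6235, so t = 3.6235/0.593 = 6.1105.

6.11 hours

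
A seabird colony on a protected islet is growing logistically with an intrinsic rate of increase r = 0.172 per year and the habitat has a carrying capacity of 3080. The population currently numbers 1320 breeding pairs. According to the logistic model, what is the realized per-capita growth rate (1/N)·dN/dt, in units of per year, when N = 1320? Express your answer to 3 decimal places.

(1/N)·dN/dt = r(1 − N/K) = 0.172 × (1 − 1320/3080).
= 0.172 × 0.57143 = 0.098286.

0.098 per year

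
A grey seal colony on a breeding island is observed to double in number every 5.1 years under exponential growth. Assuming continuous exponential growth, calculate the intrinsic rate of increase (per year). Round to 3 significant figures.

0.136 per year

r = ln(2)/t_d = 0.6931/5.1 = 0.13591.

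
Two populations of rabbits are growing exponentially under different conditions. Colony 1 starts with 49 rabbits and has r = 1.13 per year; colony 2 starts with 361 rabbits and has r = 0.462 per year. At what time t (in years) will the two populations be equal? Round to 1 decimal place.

3.0 years

Set 49·e^(1.13t) = 361·e^(0.462t).
e^((1.13 − 0.462)t) = 361/49 → e^(0.668·t) = 7.3673.
0.668·t = ln(7.3673) = 1.9971, so t = 1.9971/0.668 = 2.9896.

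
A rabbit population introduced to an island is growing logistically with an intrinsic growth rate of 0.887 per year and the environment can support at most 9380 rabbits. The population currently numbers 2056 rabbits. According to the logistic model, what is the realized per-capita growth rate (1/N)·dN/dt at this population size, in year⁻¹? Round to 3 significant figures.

0.693 per year

(1/N)·dN/dt = r(1 − N/K) = 0.887 × (1 − 2056/9380).
= 0.887 × 0.78081 = 0.69258.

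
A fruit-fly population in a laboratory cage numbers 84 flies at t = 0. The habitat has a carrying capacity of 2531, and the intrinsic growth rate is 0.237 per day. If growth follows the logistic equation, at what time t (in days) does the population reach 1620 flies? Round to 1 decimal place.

16.7 days

A = (K − N₀)/N₀ = (2531 − 84)/84 = 29.131.
Solve 2531/(1 + 29.131·e^(−0.237t)) = 1620: 1 + 29.131·e^(−0.237t) = 1.5623, so e^(−0.237t) = 0.0193041.
−0.237·t = ln(0.0193041) = -3.9474, so t = 3.9474/0.237 = 16.656.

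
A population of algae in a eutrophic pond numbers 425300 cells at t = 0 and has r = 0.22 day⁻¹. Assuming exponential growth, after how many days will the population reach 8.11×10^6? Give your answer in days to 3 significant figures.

13.4 days

Set N₀·e^(rt) = 8.11×10^6: e^(0.22·t) = 8.11×10^6/425300 = 19.069.
0.22·t = ln(19.069) = 2.9481, so t = 2.9481/0.22 = 13.4.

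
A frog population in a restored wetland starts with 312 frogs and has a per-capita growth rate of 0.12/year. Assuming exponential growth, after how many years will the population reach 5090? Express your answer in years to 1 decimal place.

Set N₀·e^(rt) = 5090: e^(0.12·t) = 5090/312 = 16.314.
0.12·t = ln(16.314) = 2.792, so t = 2.792/0.12 = 23.267.

23.3 years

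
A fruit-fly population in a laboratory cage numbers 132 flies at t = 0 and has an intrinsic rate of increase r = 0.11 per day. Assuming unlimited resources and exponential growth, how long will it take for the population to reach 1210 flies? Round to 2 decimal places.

Set N₀·e^(rt) = 1210: e^(0.11·t) = 1210/132 = 9.1667.
0.11·t = ln(9.1667) = 2.2156, so t = 2.2156/0.11 = 20.142.

20.14 days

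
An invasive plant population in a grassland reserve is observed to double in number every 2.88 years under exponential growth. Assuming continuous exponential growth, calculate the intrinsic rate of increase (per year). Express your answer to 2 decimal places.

r = ln(2)/t_d = 0.6931/2.88 = 0.24068.

0.24 per year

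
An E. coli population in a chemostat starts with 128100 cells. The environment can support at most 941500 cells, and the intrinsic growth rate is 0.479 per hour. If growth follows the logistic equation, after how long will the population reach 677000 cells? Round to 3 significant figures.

5.82 hours

A = (K − N₀)/N₀ = (941500 − 128100)/128100 = 6.3497.
Solve 941500/(1 + 6.3497·e^(−0.479t)) = 677000: 1 + 6.3497·e^(−0.479t) = 1.3907, so e^(−0.479t) = 0.0615293.
−0.479·t = ln(0.0615293) = -2.7882, so t = 2.7882/0.479 = 5.821.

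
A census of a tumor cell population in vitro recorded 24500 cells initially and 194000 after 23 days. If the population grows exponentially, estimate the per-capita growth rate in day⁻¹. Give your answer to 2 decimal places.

From N(t) = N₀·e^(rt): e^(r·23) = 194000/24500 = 7.9184.
r·23 = ln(7.9184) = 2.0692, so r = 2.0692/23 = 0.089965.

0.09 per day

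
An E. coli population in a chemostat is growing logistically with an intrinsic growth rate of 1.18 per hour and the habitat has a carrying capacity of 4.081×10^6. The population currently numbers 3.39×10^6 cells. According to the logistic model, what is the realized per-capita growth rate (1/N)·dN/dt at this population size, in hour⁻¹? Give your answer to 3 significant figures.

(1/N)·dN/dt = r(1 − N/K) = 1.18 × (1 − 3.39×10^6/4.081×10^6).
= 1.18 × 0.16932 = 0.1998.

0.200 per hour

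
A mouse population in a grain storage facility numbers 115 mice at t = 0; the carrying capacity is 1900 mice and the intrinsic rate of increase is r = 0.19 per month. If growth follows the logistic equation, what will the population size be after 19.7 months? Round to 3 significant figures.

A = (K − N₀)/N₀ = (1900 − 115)/115 = 15.522.
N(t) = K/(1 + A·e^(−rt)) = 1900/(1 + 15.522×e^(−0.19×19.7)).
e^(−3.743) = 0.023683; denominator = 1 + 15.522×0.023683 = 1.3676.
N = 1900/1.3676 = 1389.29.

1390 mice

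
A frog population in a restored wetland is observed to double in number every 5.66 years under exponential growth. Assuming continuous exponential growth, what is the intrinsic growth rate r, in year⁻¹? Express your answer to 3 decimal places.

0.122 per year

r = ln(2)/t_d = 0.6931/5.66 = 0.12246.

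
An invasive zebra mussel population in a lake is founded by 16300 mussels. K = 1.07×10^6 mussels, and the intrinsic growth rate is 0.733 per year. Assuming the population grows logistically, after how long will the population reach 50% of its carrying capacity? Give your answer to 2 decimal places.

5.69 years

A = (K − N₀)/N₀ = (1.07×10^6 − 16300)/16300 = 64.644.
Solve 1.07×10^6/(1 + 64.644·e^(−0.733t)) = 535000: 1 + 64.644·e^(−0.733t) = 2, so e^(−0.733t) = 0.0154693.
−0.733·t = ln(0.0154693) = -4.1689, so t = 4.1689/0.733 = 5.6874.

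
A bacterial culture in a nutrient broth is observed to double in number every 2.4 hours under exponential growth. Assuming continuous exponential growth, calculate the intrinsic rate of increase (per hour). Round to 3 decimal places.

r = ln(2)/t_d = 0.6931/2.4 = 0.28881.

0.289 per hour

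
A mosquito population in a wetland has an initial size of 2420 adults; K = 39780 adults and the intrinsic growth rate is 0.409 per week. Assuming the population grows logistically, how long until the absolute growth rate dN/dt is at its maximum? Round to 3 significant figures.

Logistic growth is fastest at N = K/2 = 19890.
A = (K − N₀)/N₀ = 15.438. Set K/(1 + A·e^(−rt)) = K/2 → A·e^(−rt) = 1.
e^(−0.409t) = 1/15.438 = 0.0647752, so t = ln(15.438)/0.409 = 2.7368/0.409 = 6.6915.

6.69 weeks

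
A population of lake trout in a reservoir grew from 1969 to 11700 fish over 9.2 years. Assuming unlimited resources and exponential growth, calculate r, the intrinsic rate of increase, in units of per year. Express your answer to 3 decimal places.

From N(t) = N₀·e^(rt): e^(r·9.2) = 11700/1969 = 5.9421.
r·9.2 = ln(5.9421) = 1.7821, so r = 1.7821/9.2 = 0.1937.

0.194 per year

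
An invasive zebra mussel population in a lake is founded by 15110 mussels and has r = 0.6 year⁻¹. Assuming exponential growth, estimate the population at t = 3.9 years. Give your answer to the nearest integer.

N(t) = N₀·e^(rt) = 15110 × e^(0.6×3.9) = 15110 × e^2.34.
e^2.34 ≈ 10.381, so N ≈ 15110 × 10.381 = 156860.

156860 mussels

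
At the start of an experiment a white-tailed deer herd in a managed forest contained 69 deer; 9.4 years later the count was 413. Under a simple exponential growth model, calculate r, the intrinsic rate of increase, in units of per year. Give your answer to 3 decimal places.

From N(t) = N₀·e^(rt): e^(r·9.4) = 413/69 = 5.9855.
r·9.4 = ln(5.9855) = 1.7893, so r = 1.7893/9.4 = 0.19036.

0.190 per year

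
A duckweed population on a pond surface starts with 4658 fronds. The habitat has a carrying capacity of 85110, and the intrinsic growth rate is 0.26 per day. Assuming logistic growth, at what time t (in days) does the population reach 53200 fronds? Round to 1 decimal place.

A = (K − N₀)/N₀ = (85110 − 4658)/4658 = 17.272.
Solve 85110/(1 + 17.272·e^(−0.26t)) = 53200: 1 + 17.272·e^(−0.26t) = 1.5998, so e^(−0.26t) = 0.0347278.
−0.26·t = ln(0.0347278) = -3.3602, so t = 3.3602/0.26 = 12.924.

12.9 days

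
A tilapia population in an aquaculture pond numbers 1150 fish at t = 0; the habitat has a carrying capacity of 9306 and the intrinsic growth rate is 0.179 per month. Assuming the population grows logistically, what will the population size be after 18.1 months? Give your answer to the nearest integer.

A = (K − N₀)/N₀ = (9306 − 1150)/1150 = 7.0922.
N(t) = K/(1 + A·e^(−rt)) = 9306/(1 + 7.0922×e^(−0.179×18.1)).
e^(−3.24) = 0.039168; denominator = 1 + 7.0922×0.039168 = 1.2778.
N = 9306/1.2778 = 7282.92.

7283 fish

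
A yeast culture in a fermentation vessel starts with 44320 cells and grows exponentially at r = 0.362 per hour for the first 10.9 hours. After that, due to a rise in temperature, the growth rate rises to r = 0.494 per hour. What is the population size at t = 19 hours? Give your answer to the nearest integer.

Phase 1: N(10.9) = 44320·e^(0.362×10.9) = 44320·e^3.946 = 2.292128×10^6.
Phase 2 runs for 19 − 10.9 = 8.1 hours at r = 0.494.
N(19) = 2.292128×10^6·e^(0.494×8.1) = 2.292128×10^6·e^4.001 = 1.253213×10^8.

125321290 cells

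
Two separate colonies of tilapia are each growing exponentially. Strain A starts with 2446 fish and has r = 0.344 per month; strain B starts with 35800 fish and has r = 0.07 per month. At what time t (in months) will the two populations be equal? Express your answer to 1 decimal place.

Set 2446·e^(0.344t) = 35800·e^(0.07t).
e^((0.344 − 0.07)t) = 35800/2446 → e^(0.274·t) = 14.636.
0.274·t = ln(14.636) = 2.6835, so t = 2.6835/0.274 = 9.7938.

9.8 months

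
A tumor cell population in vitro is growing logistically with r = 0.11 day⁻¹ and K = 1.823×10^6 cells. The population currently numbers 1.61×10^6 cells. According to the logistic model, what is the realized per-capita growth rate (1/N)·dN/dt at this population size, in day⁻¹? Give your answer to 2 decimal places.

0.01 per day

(1/N)·dN/dt = r(1 − N/K) = 0.11 × (1 − 1.61×10^6/1.823×10^6).
= 0.11 × 0.11684 = 0.012852.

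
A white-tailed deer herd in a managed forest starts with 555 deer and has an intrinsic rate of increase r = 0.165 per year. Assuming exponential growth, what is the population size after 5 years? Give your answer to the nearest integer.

1266 deer

N(t) = N₀·e^(rt) = 555 × e^(0.165×5) = 555 × e^0.825.
e^0.825 ≈ 2.2819, so N ≈ 555 × 2.2819 = 1266.44.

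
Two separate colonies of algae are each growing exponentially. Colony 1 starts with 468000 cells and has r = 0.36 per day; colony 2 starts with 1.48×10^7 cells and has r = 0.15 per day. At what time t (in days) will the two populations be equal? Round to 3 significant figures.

Set 468000·e^(0.36t) = 1.48×10^7·e^(0.15t).
e^((0.36 − 0.15)t) = 1.48×10^7/468000 → e^(0.21·t) = 31.624.
0.21·t = ln(31.624) = 3.4539, so t = 3.4539/0.21 = 16.447.

16.4 days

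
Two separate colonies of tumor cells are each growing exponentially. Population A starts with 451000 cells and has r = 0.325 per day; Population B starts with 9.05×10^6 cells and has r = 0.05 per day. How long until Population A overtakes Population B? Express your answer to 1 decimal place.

Set 451000·e^(0.325t) = 9.05×10^6·e^(0.05t).
e^((0.325 − 0.05)t) = 9.05×10^6/451000 → e^(0.275·t) = 20.067.
0.275·t = ln(20.067) = 2.9991, so t = 2.9991/0.275 = 10.906.

10.9 days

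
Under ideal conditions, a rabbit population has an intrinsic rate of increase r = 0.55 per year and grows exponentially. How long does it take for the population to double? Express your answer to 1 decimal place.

1.3 years

Doubling time t_d = ln(2)/r = 0.6931/0.55 = 1.2603.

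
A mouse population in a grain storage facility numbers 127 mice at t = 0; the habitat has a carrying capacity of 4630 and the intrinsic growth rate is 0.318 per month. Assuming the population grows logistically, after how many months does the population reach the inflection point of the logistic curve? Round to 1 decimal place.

Logistic growth is fastest at N = K/2 = 2315.
A = (K − N₀)/N₀ = 35.457. Set K/(1 + A·e^(−rt)) = K/2 → A·e^(−rt) = 1.
e^(−0.318t) = 1/35.457 = 0.0282034, so t = ln(35.457)/0.318 = 3.5683/0.318 = 11.221.

11.2 months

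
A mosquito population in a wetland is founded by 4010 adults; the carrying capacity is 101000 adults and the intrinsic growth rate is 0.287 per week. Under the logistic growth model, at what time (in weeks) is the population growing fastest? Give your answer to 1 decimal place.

Logistic growth is fastest at N = K/2 = 50500.
A = (K − N₀)/N₀ = 24.187. Set K/(1 + A·e^(−rt)) = K/2 → A·e^(−rt) = 1.
e^(−0.287t) = 1/24.187 = 0.0413445, so t = ln(24.187)/0.287 = 3.1858/0.287 = 11.1.

11.1 weeks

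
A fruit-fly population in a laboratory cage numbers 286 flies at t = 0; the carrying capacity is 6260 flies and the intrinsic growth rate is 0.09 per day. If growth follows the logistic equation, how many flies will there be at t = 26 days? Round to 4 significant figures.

2078 flies

A = (K − N₀)/N₀ = (6260 − 286)/286 = 20.888.
N(t) = K/(1 + A·e^(−rt)) = 6260/(1 + 20.888×e^(−0.09×26)).
e^(−2.34) = 0.096328; denominator = 1 + 20.888×0.096328 = 3.0121.
N = 6260/3.0121 = 2078.28.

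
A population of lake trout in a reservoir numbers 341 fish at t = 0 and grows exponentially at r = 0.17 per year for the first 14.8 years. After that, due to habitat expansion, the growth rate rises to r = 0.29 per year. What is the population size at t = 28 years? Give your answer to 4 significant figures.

194100 fish

Phase 1: N(14.8) = 341·e^(0.17×14.8) = 341·e^2.516 = 4221.23.
Phase 2 runs for 28 − 14.8 = 13.2 years at r = 0.29.
N(28) = 4221.23·e^(0.29×13.2) = 4221.23·e^3.828 = 194052.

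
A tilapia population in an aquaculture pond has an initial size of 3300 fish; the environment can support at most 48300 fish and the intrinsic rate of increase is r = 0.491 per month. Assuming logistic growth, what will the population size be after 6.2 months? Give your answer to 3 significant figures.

A = (K − N₀)/N₀ = (48300 − 3300)/3300 = 13.636.
N(t) = K/(1 + A·e^(−rt)) = 48300/(1 + 13.636×e^(−0.491×6.2)).
e^(−3.044) = 0.047634; denominator = 1 + 13.636×0.047634 = 1.6496.
N = 48300/1.6496 = 29280.5.

29300 fish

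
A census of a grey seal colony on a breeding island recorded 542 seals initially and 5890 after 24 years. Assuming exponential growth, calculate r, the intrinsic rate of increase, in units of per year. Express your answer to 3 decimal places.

0.099 per year

From N(t) = N₀·e^(rt): e^(r·24) = 5890/542 = 10.867.
r·24 = ln(10.867) = 2.3857, so r = 2.3857/24 = 0.099406.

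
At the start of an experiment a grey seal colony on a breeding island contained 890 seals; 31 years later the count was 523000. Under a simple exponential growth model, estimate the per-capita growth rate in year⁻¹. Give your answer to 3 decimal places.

0.206 per year

From N(t) = N₀·e^(rt): e^(r·31) = 523000/890 = 587.64.
r·31 = ln(587.64) = 6.3761, so r = 6.3761/31 = 0.20568.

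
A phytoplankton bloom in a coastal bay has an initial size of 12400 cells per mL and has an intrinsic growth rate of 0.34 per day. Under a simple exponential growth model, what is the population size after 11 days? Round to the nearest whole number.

522015 cells per mL

N(t) = N₀·e^(rt) = 12400 × e^(0.34×11) = 12400 × e^3.74.
e^3.74 ≈ 42.098, so N ≈ 12400 × 42.098 = 522015.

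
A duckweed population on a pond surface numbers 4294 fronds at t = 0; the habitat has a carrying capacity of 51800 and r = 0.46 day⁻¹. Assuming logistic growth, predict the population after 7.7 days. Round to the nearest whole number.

A = (K − N₀)/N₀ = (51800 − 4294)/4294 = 11.063.
N(t) = K/(1 + A·e^(−rt)) = 51800/(1 + 11.063×e^(−0.46×7.7)).
e^(−3.542) = 0.028955; denominator = 1 + 11.063×0.028955 = 1.3203.
N = 51800/1.3203 = 39232.2.

39232 fronds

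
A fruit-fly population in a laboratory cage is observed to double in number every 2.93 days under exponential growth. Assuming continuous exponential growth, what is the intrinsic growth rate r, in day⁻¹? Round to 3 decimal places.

0.237 per day

r = ln(2)/t_d = 0.6931/2.93 = 0.23657.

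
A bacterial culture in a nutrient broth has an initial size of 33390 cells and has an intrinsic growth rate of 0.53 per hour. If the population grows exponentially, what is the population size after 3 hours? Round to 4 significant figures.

N(t) = N₀·e^(rt) = 33390 × e^(0.53×3) = 33390 × e^1.59.
e^1.59 ≈ 4.9037, so N ≈ 33390 × 4.9037 = 163736.

163700 cells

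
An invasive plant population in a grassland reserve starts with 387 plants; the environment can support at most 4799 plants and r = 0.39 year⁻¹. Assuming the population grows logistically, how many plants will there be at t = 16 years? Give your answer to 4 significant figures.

A = (K − N₀)/N₀ = (4799 − 387)/387 = 11.401.
N(t) = K/(1 + A·e^(−rt)) = 4799/(1 + 11.401×e^(−0.39×16)).
e^(−6.24) = 0.0019499; denominator = 1 + 11.401×0.0019499 = 1.0222.
N = 4799/1.0222 = 4694.64.

4695 plants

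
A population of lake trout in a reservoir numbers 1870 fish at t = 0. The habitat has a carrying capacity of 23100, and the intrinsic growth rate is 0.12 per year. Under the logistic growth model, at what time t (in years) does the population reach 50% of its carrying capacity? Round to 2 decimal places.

A = (K − N₀)/N₀ = (23100 − 1870)/1870 = 11.353.
Solve 23100/(1 + 11.353·e^(−0.12t)) = 11550: 1 + 11.353·e^(−0.12t) = 2, so e^(−0.12t) = 0.0880829.
−0.12·t = ln(0.0880829) = -2.4295, so t = 2.4295/0.12 = 20.246.

20.25 years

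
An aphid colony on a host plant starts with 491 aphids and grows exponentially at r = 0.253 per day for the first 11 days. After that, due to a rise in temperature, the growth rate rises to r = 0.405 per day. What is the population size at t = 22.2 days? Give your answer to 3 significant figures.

741000 aphids

Phase 1: N(11) = 491·e^(0.253×11) = 491·e^2.783 = 7938.22.
Phase 2 runs for 22.2 − 11 = 11.2 days at r = 0.405.
N(22.2) = 7938.22·e^(0.405×11.2) = 7938.22·e^4.536 = 740769.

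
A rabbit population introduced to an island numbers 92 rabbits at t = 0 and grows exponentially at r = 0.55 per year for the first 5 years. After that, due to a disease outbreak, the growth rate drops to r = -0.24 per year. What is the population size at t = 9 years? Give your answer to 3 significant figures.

Phase 1: N(5) = 92·e^(0.55×5) = 92·e^2.75 = 1439.12.
Phase 2 runs for 9 − 5 = 4 years at r = -0.24.
N(9) = 1439.12·e^(-0.24×4) = 1439.12·e^-0.96 = 551.03.

551 rabbits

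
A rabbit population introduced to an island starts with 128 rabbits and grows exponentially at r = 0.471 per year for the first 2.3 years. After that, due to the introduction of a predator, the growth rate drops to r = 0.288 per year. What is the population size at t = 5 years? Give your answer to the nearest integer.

Phase 1: N(2.3) = 128·e^(0.471×2.3) = 128·e^1.083 = 378.165.
Phase 2 runs for 5 − 2.3 = 2.7 years at r = 0.288.
N(5) = 378.165·e^(0.288×2.7) = 378.165·e^0.7776 = 822.979.

823 rabbits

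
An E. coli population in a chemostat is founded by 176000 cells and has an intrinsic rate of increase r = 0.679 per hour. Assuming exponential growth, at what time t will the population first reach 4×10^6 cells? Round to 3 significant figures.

Set N₀·e^(rt) = 4×10^6: e^(0.679·t) = 4×10^6/176000 = 22.727.
0.679·t = ln(22.727) = 3.1236, so t = 3.1236/0.679 = 4.6002.

4.60 hours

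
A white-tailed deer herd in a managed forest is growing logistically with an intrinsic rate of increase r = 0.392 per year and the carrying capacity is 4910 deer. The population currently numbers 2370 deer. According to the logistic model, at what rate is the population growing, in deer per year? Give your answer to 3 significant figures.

dN/dt = rN(1 − N/K) = 0.392 × 2370 × (1 − 2370/4910).
1 − 2370/4910 = 0.51731; dN/dt = 0.392 × 2370 × 0.51731 = 480.6.

481 deer per year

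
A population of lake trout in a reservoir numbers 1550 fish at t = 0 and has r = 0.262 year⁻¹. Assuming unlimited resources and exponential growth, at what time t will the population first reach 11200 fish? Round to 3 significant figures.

Set N₀·e^(rt) = 11200: e^(0.262·t) = 11200/1550 = 7.2258.
0.262·t = ln(7.2258) = 1.9777, so t = 1.9777/0.262 = 7.5483.

7.55 years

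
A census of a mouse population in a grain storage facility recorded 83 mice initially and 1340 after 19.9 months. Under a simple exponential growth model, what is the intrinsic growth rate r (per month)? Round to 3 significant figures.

0.140 per month

From N(t) = N₀·e^(rt): e^(r·19.9) = 1340/83 = 16.145.
r·19.9 = ln(16.145) = 2.7816, so r = 2.7816/19.9 = 0.13978.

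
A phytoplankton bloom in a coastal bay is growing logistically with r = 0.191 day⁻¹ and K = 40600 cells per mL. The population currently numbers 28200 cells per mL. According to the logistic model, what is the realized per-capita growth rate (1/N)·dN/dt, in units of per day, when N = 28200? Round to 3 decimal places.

(1/N)·dN/dt = r(1 − N/K) = 0.191 × (1 − 28200/40600).
= 0.191 × 0.30542 = 0.058335.

0.058 per day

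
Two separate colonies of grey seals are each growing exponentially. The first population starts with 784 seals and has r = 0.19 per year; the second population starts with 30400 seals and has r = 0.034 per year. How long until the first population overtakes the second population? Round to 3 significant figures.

23.4 years

Set 784·e^(0.19t) = 30400·e^(0.034t).
e^((0.19 − 0.034)t) = 30400/784 → e^(0.156·t) = 38.776.
0.156·t = ln(38.776) = 3.6578, so t = 3.6578/0.156 = 23.447.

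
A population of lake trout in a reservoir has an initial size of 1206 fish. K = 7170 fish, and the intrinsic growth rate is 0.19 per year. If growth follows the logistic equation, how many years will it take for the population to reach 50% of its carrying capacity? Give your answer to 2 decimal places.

8.41 years

A = (K − N₀)/N₀ = (7170 − 1206)/1206 = 4.9453.
Solve 7170/(1 + 4.9453·e^(−0.19t)) = 3585: 1 + 4.9453·e^(−0.19t) = 2, so e^(−0.19t) = 0.202213.
−0.19·t = ln(0.202213) = -1.5984, so t = 1.5984/0.19 = 8.4128.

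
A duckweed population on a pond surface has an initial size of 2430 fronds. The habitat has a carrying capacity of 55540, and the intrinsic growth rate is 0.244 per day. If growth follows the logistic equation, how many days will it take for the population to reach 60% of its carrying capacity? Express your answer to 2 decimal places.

14.30 days

A = (K − N₀)/N₀ = (55540 − 2430)/2430 = 21.856.
Solve 55540/(1 + 21.856·e^(−0.244t)) = 33324: 1 + 21.856·e^(−0.244t) = 1.6667, so e^(−0.244t) = 0.0305027.
−0.244·t = ln(0.0305027) = -3.4899, so t = 3.4899/0.244 = 14.303.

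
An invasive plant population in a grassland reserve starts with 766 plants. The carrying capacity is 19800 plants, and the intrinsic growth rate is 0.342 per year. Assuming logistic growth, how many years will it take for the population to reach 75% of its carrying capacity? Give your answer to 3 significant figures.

A = (K − N₀)/N₀ = (19800 − 766)/766 = 24.849.
Solve 19800/(1 + 24.849·e^(−0.342t)) = 14850: 1 + 24.849·e^(−0.342t) = 1.3333, so e^(−0.342t) = 0.0134146.
−0.342·t = ln(0.0134146) = -4.3114, so t = 4.3114/0.342 = 12.606.

12.6 years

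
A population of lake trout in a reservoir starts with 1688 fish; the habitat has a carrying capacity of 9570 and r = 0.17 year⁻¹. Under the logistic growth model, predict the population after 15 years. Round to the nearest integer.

A = (K − N₀)/N₀ = (9570 − 1688)/1688 = 4.6694.
N(t) = K/(1 + A·e^(−rt)) = 9570/(1 + 4.6694×e^(−0.17×15)).
e^(−2.55) = 0.078082; denominator = 1 + 4.6694×0.078082 = 1.3646.
N = 9570/1.3646 = 7013.06.

7013 fish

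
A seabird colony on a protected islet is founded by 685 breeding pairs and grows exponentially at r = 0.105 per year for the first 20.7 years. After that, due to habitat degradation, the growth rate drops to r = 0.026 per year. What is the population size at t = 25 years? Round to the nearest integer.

6733 breeding pairs

Phase 1: N(20.7) = 685·e^(0.105×20.7) = 685·e^2.173 = 6020.46.
Phase 2 runs for 25 − 20.7 = 4.3 years at r = 0.026.
N(25) = 6020.46·e^(0.026×4.3) = 6020.46·e^0.1118 = 6732.61.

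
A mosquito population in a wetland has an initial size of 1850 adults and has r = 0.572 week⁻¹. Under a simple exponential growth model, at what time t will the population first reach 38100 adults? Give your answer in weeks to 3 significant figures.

Set N₀·e^(rt) = 38100: e^(0.572·t) = 38100/1850 = 20.595.
0.572·t = ln(20.595) = 3.025, so t = 3.025/0.572 = 5.2885.

5.29 weeks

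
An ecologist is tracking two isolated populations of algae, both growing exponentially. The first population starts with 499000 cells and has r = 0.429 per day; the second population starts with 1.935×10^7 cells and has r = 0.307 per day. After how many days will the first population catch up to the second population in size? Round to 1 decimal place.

30.0 days

Set 499000·e^(0.429t) = 1.935×10^7·e^(0.307t).
e^((0.429 − 0.307)t) = 1.935×10^7/499000 → e^(0.122·t) = 38.778.
0.122·t = ln(38.778) = 3.6578, so t = 3.6578/0.122 = 29.982.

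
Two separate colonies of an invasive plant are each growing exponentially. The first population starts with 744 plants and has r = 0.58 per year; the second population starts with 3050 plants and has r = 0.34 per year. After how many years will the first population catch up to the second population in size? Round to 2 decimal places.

Set 744·e^(0.58t) = 3050·e^(0.34t).
e^((0.58 − 0.34)t) = 3050/744 → e^(0.24·t) = 4.0995.
0.24·t = ln(4.0995) = 1.4109, so t = 1.4109/0.24 = 5.8786.

5.88 years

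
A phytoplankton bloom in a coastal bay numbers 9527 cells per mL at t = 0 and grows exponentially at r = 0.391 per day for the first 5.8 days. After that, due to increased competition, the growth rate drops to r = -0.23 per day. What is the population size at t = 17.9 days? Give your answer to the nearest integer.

Phase 1: N(5.8) = 9527·e^(0.391×5.8) = 9527·e^2.268 = 92013.
Phase 2 runs for 17.9 − 5.8 = 12.1 days at r = -0.23.
N(17.9) = 92013·e^(-0.23×12.1) = 92013·e^-2.783 = 5691.25.

5691 cells per mL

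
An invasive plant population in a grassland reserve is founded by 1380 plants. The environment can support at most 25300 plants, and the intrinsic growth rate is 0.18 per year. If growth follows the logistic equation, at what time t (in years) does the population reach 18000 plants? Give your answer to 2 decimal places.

20.86 years

A = (K − N₀)/N₀ = (25300 − 1380)/1380 = 17.333.
Solve 25300/(1 + 17.333·e^(−0.18t)) = 18000: 1 + 17.333·e^(−0.18t) = 1.4056, so e^(−0.18t) = 0.0233974.
−0.18·t = ln(0.0233974) = -3.7551, so t = 3.7551/0.18 = 20.862.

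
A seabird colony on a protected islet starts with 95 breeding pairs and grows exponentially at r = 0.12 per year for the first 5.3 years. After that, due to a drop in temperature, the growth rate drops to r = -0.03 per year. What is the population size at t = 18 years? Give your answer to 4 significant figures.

122.6 breeding pairs

Phase 1: N(5.3) = 95·e^(0.12×5.3) = 95·e^0.636 = 179.446.
Phase 2 runs for 18 − 5.3 = 12.7 years at r = -0.03.
N(18) = 179.446·e^(-0.03×12.7) = 179.446·e^-0.381 = 122.594.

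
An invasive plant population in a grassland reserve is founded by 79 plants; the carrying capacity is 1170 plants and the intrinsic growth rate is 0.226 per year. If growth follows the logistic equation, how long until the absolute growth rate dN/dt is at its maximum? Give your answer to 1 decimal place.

Logistic growth is fastest at N = K/2 = 585.
A = (K − N₀)/N₀ = 13.81. Set K/(1 + A·e^(−rt)) = K/2 → A·e^(−rt) = 1.
e^(−0.226t) = 1/13.81 = 0.0724106, so t = ln(13.81)/0.226 = 2.6254/0.226 = 11.617.

11.6 years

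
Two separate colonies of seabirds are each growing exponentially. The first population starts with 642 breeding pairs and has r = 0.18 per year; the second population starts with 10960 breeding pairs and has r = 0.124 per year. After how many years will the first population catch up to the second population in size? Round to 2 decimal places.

50.67 years

Set 642·e^(0.18t) = 10960·e^(0.124t).
e^((0.18 − 0.124)t) = 10960/642 → e^(0.056·t) = 17.072.
0.056·t = ln(17.072) = 2.8374, so t = 2.8374/0.056 = 50.668.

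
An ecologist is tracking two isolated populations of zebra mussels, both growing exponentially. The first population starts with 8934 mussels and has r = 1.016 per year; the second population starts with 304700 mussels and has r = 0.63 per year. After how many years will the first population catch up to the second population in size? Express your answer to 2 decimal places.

Set 8934·e^(1.016t) = 304700·e^(0.63t).
e^((1.016 − 0.63)t) = 304700/8934 → e^(0.386·t) = 34.106.
0.386·t = ln(34.106) = 3.5295, so t = 3.5295/0.386 = 9.1437.

9.14 years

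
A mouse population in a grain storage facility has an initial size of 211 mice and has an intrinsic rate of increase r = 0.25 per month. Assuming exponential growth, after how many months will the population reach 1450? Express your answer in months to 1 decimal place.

7.7 months

Set N₀·e^(rt) = 1450: e^(0.25·t) = 1450/211 = 6.872.
0.25·t = ln(6.872) = 1.9275, so t = 1.9275/0.25 = 7.7098.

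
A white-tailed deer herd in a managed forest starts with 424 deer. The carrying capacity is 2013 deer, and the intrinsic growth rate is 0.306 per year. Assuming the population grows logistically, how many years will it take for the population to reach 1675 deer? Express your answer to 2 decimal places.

9.55 years

A = (K − N₀)/N₀ = (2013 − 424)/424 = 3.7476.
Solve 2013/(1 + 3.7476·e^(−0.306t)) = 1675: 1 + 3.7476·e^(−0.306t) = 1.2018, so e^(−0.306t) = 0.0538448.
−0.306·t = ln(0.0538448) = -2.9216, so t = 2.9216/0.306 = 9.5479.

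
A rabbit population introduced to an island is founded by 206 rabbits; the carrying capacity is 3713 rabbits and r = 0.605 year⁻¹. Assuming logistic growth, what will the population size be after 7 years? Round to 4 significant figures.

A = (K − N₀)/N₀ = (3713 − 206)/206 = 17.024.
N(t) = K/(1 + A·e^(−rt)) = 3713/(1 + 17.024×e^(−0.605×7)).
e^(−4.235) = 0.01448; denominator = 1 + 17.024×0.01448 = 1.2465.
N = 3713/1.2465 = 2978.72.

2979 rabbits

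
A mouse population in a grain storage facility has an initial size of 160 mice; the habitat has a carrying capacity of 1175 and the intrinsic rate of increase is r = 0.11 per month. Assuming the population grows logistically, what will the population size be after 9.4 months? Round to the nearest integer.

361 mice

A = (K − N₀)/N₀ = (1175 − 160)/160 = 6.3438.
N(t) = K/(1 + A·e^(−rt)) = 1175/(1 + 6.3438×e^(−0.11×9.4)).
e^(−1.034) = 0.35558; denominator = 1 + 6.3438×0.35558 = 3.2557.
N = 1175/3.2557 = 360.903.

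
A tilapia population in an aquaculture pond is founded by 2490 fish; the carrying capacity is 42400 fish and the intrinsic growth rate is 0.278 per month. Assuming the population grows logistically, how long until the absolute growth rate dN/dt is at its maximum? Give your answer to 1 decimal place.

10.0 months

Logistic growth is fastest at N = K/2 = 21200.
A = (K − N₀)/N₀ = 16.028. Set K/(1 + A·e^(−rt)) = K/2 → A·e^(−rt) = 1.
e^(−0.278t) = 1/16.028 = 0.0623904, so t = ln(16.028)/0.278 = 2.7743/0.278 = 9.9797.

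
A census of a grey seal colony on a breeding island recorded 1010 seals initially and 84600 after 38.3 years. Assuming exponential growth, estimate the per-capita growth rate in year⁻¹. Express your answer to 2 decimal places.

0.12 per year

From N(t) = N₀·e^(rt): e^(r·38.3) = 84600/1010 = 83.762.
r·38.3 = ln(83.762) = 4.428, so r = 4.428/38.3 = 0.11561.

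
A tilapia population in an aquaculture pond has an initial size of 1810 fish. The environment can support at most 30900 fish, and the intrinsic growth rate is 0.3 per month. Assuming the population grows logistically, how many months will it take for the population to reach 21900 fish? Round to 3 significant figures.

12.2 months

A = (K − N₀)/N₀ = (30900 − 1810)/1810 = 16.072.
Solve 30900/(1 + 16.072·e^(−0.3t)) = 21900: 1 + 16.072·e^(−0.3t) = 1.411, so e^(−0.3t) = 0.0255701.
−0.3·t = ln(0.0255701) = -3.6663, so t = 3.6663/0.3 = 12.221.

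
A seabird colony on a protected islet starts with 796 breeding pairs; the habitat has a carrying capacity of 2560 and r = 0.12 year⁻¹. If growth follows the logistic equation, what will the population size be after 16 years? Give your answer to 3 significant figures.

A = (K − N₀)/N₀ = (2560 − 796)/796 = 2.2161.
N(t) = K/(1 + A·e^(−rt)) = 2560/(1 + 2.2161×e^(−0.12×16)).
e^(−1.92) = 0.14661; denominator = 1 + 2.2161×0.14661 = 1.3249.
N = 2560/1.3249 = 1932.23.

1930 breeding pairs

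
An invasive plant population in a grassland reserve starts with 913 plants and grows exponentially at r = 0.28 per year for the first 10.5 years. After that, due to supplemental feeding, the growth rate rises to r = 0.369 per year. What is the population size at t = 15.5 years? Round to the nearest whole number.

Phase 1: N(10.5) = 913·e^(0.28×10.5) = 913·e^2.94 = 17270.2.
Phase 2 runs for 15.5 − 10.5 = 5 years at r = 0.369.
N(15.5) = 17270.2·e^(0.369×5) = 17270.2·e^1.845 = 109287.

109287 plants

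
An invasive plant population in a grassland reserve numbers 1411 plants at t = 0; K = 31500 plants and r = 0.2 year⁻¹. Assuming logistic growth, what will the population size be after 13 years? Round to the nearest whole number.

A = (K − N₀)/N₀ = (31500 − 1411)/1411 = 21.325.
N(t) = K/(1 + A·e^(−rt)) = 31500/(1 + 21.325×e^(−0.2×13)).
e^(−2.6) = 0.074274; denominator = 1 + 21.325×0.074274 = 2.5839.
N = 31500/2.5839 = 12191.1.

12191 plants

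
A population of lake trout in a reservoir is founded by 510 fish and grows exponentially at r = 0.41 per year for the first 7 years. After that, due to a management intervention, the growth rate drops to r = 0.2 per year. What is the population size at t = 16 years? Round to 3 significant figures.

54400 fish

Phase 1: N(7) = 510·e^(0.41×7) = 510·e^2.87 = 8994.88.
Phase 2 runs for 16 − 7 = 9 years at r = 0.2.
N(16) = 8994.88·e^(0.2×9) = 8994.88·e^1.8 = 54415.8.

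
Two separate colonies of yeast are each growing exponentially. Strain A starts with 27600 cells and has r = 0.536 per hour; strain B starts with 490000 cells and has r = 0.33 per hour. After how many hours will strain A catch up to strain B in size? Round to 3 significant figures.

Set 27600·e^(0.536t) = 490000·e^(0.33t).
e^((0.536 − 0.33)t) = 490000/27600 → e^(0.206·t) = 17.754.
0.206·t = ln(17.754) = 2.8766, so t = 2.8766/0.206 = 13.964.

14.0 hours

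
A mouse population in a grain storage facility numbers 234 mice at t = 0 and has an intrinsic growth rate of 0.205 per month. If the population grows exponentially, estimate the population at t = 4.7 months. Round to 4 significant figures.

N(t) = N₀·e^(rt) = 234 × e^(0.205×4.7) = 234 × e^0.9635.
e^0.9635 ≈ 2.6209, so N ≈ 234 × 2.6209 = 613.28.

613.3 mice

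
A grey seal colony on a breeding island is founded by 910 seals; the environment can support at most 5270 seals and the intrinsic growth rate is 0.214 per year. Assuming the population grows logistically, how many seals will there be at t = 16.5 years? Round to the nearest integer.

A = (K − N₀)/N₀ = (5270 − 910)/910 = 4.7912.
N(t) = K/(1 + A·e^(−rt)) = 5270/(1 + 4.7912×e^(−0.214×16.5)).
e^(−3.531) = 0.029276; denominator = 1 + 4.7912×0.029276 = 1.1403.
N = 5270/1.1403 = 4621.73.

4622 seals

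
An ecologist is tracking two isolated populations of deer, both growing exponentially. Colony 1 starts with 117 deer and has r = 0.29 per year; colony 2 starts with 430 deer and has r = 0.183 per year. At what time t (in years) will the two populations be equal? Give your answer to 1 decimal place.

Set 117·e^(0.29t) = 430·e^(0.183t).
e^((0.29 − 0.183)t) = 430/117 → e^(0.107·t) = 3.6752.
0.107·t = ln(3.6752) = 1.3016, so t = 1.3016/0.107 = 12.165.

12.2 years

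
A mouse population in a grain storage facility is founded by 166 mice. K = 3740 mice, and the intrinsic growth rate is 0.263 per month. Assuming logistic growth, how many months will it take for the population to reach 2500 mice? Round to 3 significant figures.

14.3 months

A = (K − N₀)/N₀ = (3740 − 166)/166 = 21.53.
Solve 3740/(1 + 21.53·e^(−0.263t)) = 2500: 1 + 21.53·e^(−0.263t) = 1.496, so e^(−0.263t) = 0.0230375.
−0.263·t = ln(0.0230375) = -3.7706, so t = 3.7706/0.263 = 14.337.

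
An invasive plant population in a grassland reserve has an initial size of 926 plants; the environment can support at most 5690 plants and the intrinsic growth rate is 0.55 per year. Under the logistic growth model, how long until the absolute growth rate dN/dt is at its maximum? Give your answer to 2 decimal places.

2.98 years

Logistic growth is fastest at N = K/2 = 2845.
A = (K − N₀)/N₀ = 5.1447. Set K/(1 + A·e^(−rt)) = K/2 → A·e^(−rt) = 1.
e^(−0.55t) = 1/5.1447 = 0.194374, so t = ln(5.1447)/0.55 = 1.638/0.55 = 2.9781.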